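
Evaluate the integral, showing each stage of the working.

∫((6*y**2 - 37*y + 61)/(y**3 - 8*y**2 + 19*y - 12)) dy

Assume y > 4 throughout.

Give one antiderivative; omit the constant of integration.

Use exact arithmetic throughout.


Step 1. Decompose ∫((6*y**2 - 37*y + 61)/(y**3 - 8*y**2 + 19*y - 12)) dy by partial fractions, (6*y**2 - 37*y + 61)/(y**3 - 8*y**2 + 19*y - 12) = 5/(y - 1) - 2/(y - 3) + 3/(y - 4): now ∫(3/(y - 4)) dy + ∫(-2/(y - 3)) dy + ∫(5/(y - 1)) dy.
Step 2. Evaluate the standard form [assuming y > 4]: now 3*log(y - 4) + ∫(-2/(y - 3)) dy + ∫(5/(y - 1)) dy.
Step 3. Evaluate the standard form [assuming y > 3]: now 3*log(y - 4) - 2*log(y - 3) + ∫(5/(y - 1)) dy.
Step 4. Evaluate the standard form [assuming y > 1]: now 3*log(y - 4) - 2*log(y - 3) + 5*log(y - 1).
Answer: 3*log(y - 4) - 2*log(y - 3) + 5*log(y - 1).


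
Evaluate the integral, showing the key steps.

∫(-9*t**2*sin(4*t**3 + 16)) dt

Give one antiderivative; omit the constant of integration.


Step 1. Substitute u = t**3 + 4, turning ∫(-9*t**2*sin(4*t**3 + 16)) dt into ∫(-3*sin(4*u)) du: now ∫(-3*sin(4*u)) du.
Step 2. Evaluate the standard form: now 3*cos(4*u)/4.
Step 3. Substitute back u = t**3 + 4: now 3*cos(4*t**3 + 16)/4.
Answer: 3*cos(4*t**3 + 16)/4.


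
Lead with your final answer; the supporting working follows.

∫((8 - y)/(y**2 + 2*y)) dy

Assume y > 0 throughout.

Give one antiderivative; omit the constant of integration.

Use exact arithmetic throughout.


The answer is 4*log(y) - 5*log(y + 2).
Step 1. Decompose ∫((8 - y)/(y**2 + 2*y)) dy by partial fractions, (8 - y)/(y**2 + 2*y) = -5/(y + 2) + 4/y: now ∫(4/y) dy + ∫(-5/(y + 2)) dy.
Step 2. Evaluate the standard form [assuming y > 0]: now 4*log(y) + ∫(-5/(y + 2)) dy.
Step 3. Evaluate the standard form [assuming y > -2]: now 4*log(y) - 5*log(y + 2).
Answer: 4*log(y) - 5*log(y + 2).


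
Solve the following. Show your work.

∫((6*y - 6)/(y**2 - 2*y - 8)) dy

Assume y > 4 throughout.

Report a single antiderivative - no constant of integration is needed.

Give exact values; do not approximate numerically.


Step 1. Decompose ∫((6*y - 6)/(y**2 - 2*y - 8)) dy by partial fractions, (6*y - 6)/(y**2 - 2*y - 8) = 3/(y + 2) + 3/(y - 4): now ∫(3/(y - 4)) dy + ∫(3/(y + 2)) dy.
Step 2. Evaluate the standard form [assuming y > -2]: now 3*log(y + 2) + ∫(3/(y - 4)) dy.
Step 3. Evaluate the standard form [assuming y > 4]: now 3*log(y - 4) + 3*log(y + 2).
Answer: 3*log(y - 4) + 3*log(y + 2).


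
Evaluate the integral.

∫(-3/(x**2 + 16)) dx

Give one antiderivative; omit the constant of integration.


Answer: -3*atan(x/4)/4.


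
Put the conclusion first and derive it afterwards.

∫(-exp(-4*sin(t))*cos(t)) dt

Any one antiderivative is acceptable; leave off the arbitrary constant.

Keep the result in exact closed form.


The answer is exp(-4*sin(t))/4.
Step 1. Substitute u = sin(t), turning ∫(-exp(-4*sin(t))*cos(t)) dt into ∫(-exp(-4*u)) du: now ∫(-exp(-4*u)) du.
Step 2. Evaluate the standard form: now exp(-4*u)/4.
Step 3. Substitute back u = sin(t): now exp(-4*sin(t))/4.
Answer: exp(-4*sin(t))/4.


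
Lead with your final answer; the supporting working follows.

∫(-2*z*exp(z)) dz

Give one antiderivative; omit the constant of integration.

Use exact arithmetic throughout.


The answer is -2*z*exp(z) + 2*exp(z).
Step 1. Integrate ∫(-2*z*exp(z)) dz by parts with u = z, dv = (-2*exp(z)) dz, so v = -2*exp(z): now -2*z*exp(z) + ∫(2*exp(z)) dz.
Step 2. Evaluate the standard form: now -2*z*exp(z) + 2*exp(z).
Answer: -2*z*exp(z) + 2*exp(z).


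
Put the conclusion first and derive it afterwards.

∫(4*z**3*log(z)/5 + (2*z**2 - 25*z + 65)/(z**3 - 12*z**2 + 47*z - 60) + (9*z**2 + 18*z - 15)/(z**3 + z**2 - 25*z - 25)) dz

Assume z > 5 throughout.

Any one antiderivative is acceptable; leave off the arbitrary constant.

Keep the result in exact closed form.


The answer is z**4*log(z)/5 - z**4/20 + 3*log(z - 4) + 4*log(z - 3) + log(z + 1) + 3*log(z + 5).
Step 1. Rewrite: now ∫(4*z**3*log(z)/5) dz + ∫((2*z**2 - 25*z + 65)/(z**3 - 12*z**2 + 47*z - 60)) dz + ∫((9*z**2 + 18*z - 15)/(z**3 + z**2 - 25*z - 25)) dz.
Step 2. Decompose ∫((2*z**2 - 25*z + 65)/(z**3 - 12*z**2 + 47*z - 60)) dz by partial fractions, (2*z**2 - 25*z + 65)/(z**3 - 12*z**2 + 47*z - 60) = 4/(z - 3) + 3/(z - 4) - 5/(z - 5): now ∫(4*z**3*log(z)/5) dz + ∫((9*z**2 + 18*z - 15)/(z**3 + z**2 - 25*z - 25)) dz + ∫(-5/(z - 5)) dz + ∫(3/(z - 4)) dz + ∫(4/(z - 3)) dz.
Step 3. Evaluate the standard form [assuming z > 4]: now 3*log(z - 4) + ∫(4*z**3*log(z)/5) dz + ∫((9*z**2 + 18*z - 15)/(z**3 + z**2 - 25*z - 25)) dz + ∫(-5/(z - 5)) dz + ∫(4/(z - 3)) dz.
Step 4. Evaluate the standard form [assuming z > 5]: now -5*log(z - 5) + 3*log(z - 4) + ∫(4*z**3*log(z)/5) dz + ∫((9*z**2 + 18*z - 15)/(z**3 + z**2 - 25*z - 25)) dz + ∫(4/(z - 3)) dz.
Step 5. Evaluate the standard form [assuming z > 3]: now -5*log(z - 5) + 3*log(z - 4) + 4*log(z - 3) + ∫(4*z**3*log(z)/5) dz + ∫((9*z**2 + 18*z - 15)/(z**3 + z**2 - 25*z - 25)) dz.
Step 6. Decompose ∫((9*z**2 + 18*z - 15)/(z**3 + z**2 - 25*z - 25)) dz by partial fractions, (9*z**2 + 18*z - 15)/(z**3 + z**2 - 25*z - 25) = 3/(z + 5) + 1/(z + 1) + 5/(z - 5): now -5*log(z - 5) + 3*log(z - 4) + 4*log(z - 3) + ∫(4*z**3*log(z)/5) dz + ∫(5/(z - 5)) dz + ∫(1/(z + 1)) dz + ∫(3/(z + 5)) dz.
Step 7. Evaluate the standard form [assuming z > -1]: now -5*log(z - 5) + 3*log(z - 4) + 4*log(z - 3) + log(z + 1) + ∫(4*z**3*log(z)/5) dz + ∫(5/(z - 5)) dz + ∫(3/(z + 5)) dz.
Step 8. Evaluate the standard form [assuming z > 5]: now 3*log(z - 4) + 4*log(z - 3) + log(z + 1) + ∫(4*z**3*log(z)/5) dz + ∫(3/(z + 5)) dz.
Step 9. Evaluate the standard form [assuming z > -5]: now 3*log(z - 4) + 4*log(z - 3) + log(z + 1) + 3*log(z + 5) + ∫(4*z**3*log(z)/5) dz.
Step 10. Integrate ∫(4*z**3*log(z)/5) dz by parts with u = log(z), dv = (4*z**3/5) dz, so v = z**4/5 [assuming z > 0]: now z**4*log(z)/5 + 3*log(z - 4) + 4*log(z - 3) + log(z + 1) + 3*log(z + 5) + ∫(-z**3/5) dz.
Step 11. Evaluate the standard form: now z**4*log(z)/5 - z**4/20 + 3*log(z - 4) + 4*log(z - 3) + log(z + 1) + 3*log(z + 5).
Answer: z**4*log(z)/5 - z**4/20 + 3*log(z - 4) + 4*log(z - 3) + log(z + 1) + 3*log(z + 5).


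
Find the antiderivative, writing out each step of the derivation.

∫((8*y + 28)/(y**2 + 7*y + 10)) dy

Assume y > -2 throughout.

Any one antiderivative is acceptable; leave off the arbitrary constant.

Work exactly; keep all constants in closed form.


Step 1. Decompose ∫((8*y + 28)/(y**2 + 7*y + 10)) dy by partial fractions, (8*y + 28)/(y**2 + 7*y + 10) = 4/(y + 5) + 4/(y + 2): now ∫(4/(y + 2)) dy + ∫(4/(y + 5)) dy.
Step 2. Evaluate the standard form [assuming y > -2]: now 4*log(y + 2) + ∫(4/(y + 5)) dy.
Step 3. Evaluate the standard form [assuming y > -5]: now 4*log(y + 2) + 4*log(y + 5).
Answer: 4*log(y + 2) + 4*log(y + 5).


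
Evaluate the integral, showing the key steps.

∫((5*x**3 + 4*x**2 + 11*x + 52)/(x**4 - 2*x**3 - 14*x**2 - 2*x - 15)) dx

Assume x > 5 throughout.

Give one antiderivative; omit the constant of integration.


Step 1. Decompose ∫((5*x**3 + 4*x**2 + 11*x + 52)/(x**4 - 2*x**3 - 14*x**2 - 2*x - 15)) dx by partial fractions, (5*x**3 + 4*x**2 + 11*x + 52)/(x**4 - 2*x**3 - 14*x**2 - 2*x - 15) = -3/(x**2 + 1) + 1/(x + 3) + 4/(x - 5): now ∫(4/(x - 5)) dx + ∫(1/(x + 3)) dx + ∫(-3/(x**2 + 1)) dx.
Step 2. Evaluate the standard form [assuming x > 5]: now 4*log(x - 5) + ∫(1/(x + 3)) dx + ∫(-3/(x**2 + 1)) dx.
Step 3. Evaluate the standard form [assuming x > -3]: now 4*log(x - 5) + log(x + 3) + ∫(-3/(x**2 + 1)) dx.
Step 4. Evaluate the standard form: now 4*log(x - 5) + log(x + 3) - 3*atan(x).
Answer: 4*log(x - 5) + log(x + 3) - 3*atan(x).


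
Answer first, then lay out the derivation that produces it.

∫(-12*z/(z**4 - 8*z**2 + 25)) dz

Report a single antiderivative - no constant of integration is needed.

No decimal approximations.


The answer is -2*atan(z**2/3 - 4/3).
Step 1. Substitute u = z**2 - 4, turning ∫(-12*z/(z**4 - 8*z**2 + 25)) dz into ∫(-6/(u**2 + 9)) du: now ∫(-6/(u**2 + 9)) du.
Step 2. Evaluate the standard form: now -2*atan(u/3).
Step 3. Substitute back u = z**2 - 4: now -2*atan(z**2/3 - 4/3).
Answer: -2*atan(z**2/3 - 4/3).


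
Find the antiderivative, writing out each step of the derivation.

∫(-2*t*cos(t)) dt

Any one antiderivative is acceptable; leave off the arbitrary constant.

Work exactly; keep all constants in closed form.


Step 1. Integrate ∫(-2*t*cos(t)) dt by parts with u = t, dv = (-2*cos(t)) dt, so v = -2*sin(t): now -2*t*sin(t) + ∫(2*sin(t)) dt.
Step 2. Evaluate the standard form: now -2*t*sin(t) - 2*cos(t).
Answer: -2*t*sin(t) - 2*cos(t).


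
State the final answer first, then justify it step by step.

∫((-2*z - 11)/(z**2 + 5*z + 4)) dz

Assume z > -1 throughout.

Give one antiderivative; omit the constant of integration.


The answer is -3*log(z + 1) + log(z + 4).
Step 1. Decompose ∫((-2*z - 11)/(z**2 + 5*z + 4)) dz by partial fractions, (-2*z - 11)/(z**2 + 5*z + 4) = 1/(z + 4) - 3/(z + 1): now ∫(-3/(z + 1)) dz + ∫(1/(z + 4)) dz.
Step 2. Evaluate the standard form [assuming z > -4]: now log(z + 4) + ∫(-3/(z + 1)) dz.
Step 3. Evaluate the standard form [assuming z > -1]: now -3*log(z + 1) + log(z + 4).
Answer: -3*log(z + 1) + log(z + 4).


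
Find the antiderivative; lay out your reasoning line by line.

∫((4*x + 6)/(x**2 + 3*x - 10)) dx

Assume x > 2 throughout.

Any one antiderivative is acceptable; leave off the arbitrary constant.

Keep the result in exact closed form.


Step 1. Decompose ∫((4*x + 6)/(x**2 + 3*x - 10)) dx by partial fractions, (4*x + 6)/(x**2 + 3*x - 10) = 2/(x + 5) + 2/(x - 2): now ∫(2/(x - 2)) dx + ∫(2/(x + 5)) dx.
Step 2. Evaluate the standard form [assuming x > -5]: now 2*log(x + 5) + ∫(2/(x - 2)) dx.
Step 3. Evaluate the standard form [assuming x > 2]: now 2*log(x - 2) + 2*log(x + 5).
Answer: 2*log(x - 2) + 2*log(x + 5).


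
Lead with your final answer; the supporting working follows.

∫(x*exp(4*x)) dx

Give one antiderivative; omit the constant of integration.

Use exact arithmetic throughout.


The answer is x*exp(4*x)/4 - exp(4*x)/16.
Step 1. Integrate ∫(x*exp(4*x)) dx by parts with u = x, dv = (exp(4*x)) dx, so v = exp(4*x)/4: now x*exp(4*x)/4 + ∫(-exp(4*x)/4) dx.
Step 2. Evaluate the standard form: now x*exp(4*x)/4 - exp(4*x)/16.
Answer: x*exp(4*x)/4 - exp(4*x)/16.


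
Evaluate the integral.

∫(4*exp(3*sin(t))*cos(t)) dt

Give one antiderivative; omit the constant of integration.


Answer: 4*exp(3*sin(t))/3.


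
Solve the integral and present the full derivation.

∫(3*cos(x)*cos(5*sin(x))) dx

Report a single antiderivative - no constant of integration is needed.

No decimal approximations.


Step 1. Substitute u = sin(x), turning ∫(3*cos(x)*cos(5*sin(x))) dx into ∫(3*cos(5*u)) du: now ∫(3*cos(5*u)) du.
Step 2. Evaluate the standard form: now 3*sin(5*u)/5.
Step 3. Substitute back u = sin(x): now 3*sin(5*sin(x))/5.
Answer: 3*sin(5*sin(x))/5.


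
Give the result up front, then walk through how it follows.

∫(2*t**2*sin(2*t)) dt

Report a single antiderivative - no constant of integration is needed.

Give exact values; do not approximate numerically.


The answer is -t**2*cos(2*t) + t*sin(2*t) + cos(2*t)/2.
Step 1. Integrate ∫(2*t**2*sin(2*t)) dt by parts with u = t**2, dv = (2*sin(2*t)) dt, so v = -cos(2*t): now -t**2*cos(2*t) + ∫(2*t*cos(2*t)) dt.
Step 2. Integrate ∫(2*t*cos(2*t)) dt by parts with u = t, dv = (2*cos(2*t)) dt, so v = sin(2*t): now -t**2*cos(2*t) + t*sin(2*t) + ∫(-sin(2*t)) dt.
Step 3. Evaluate the standard form: now -t**2*cos(2*t) + t*sin(2*t) + cos(2*t)/2.
Answer: -t**2*cos(2*t) + t*sin(2*t) + cos(2*t)/2.


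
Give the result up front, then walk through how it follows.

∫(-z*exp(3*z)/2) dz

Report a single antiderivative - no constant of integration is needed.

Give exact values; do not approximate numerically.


The answer is -z*exp(3*z)/6 + exp(3*z)/18.
Step 1. Integrate ∫(-z*exp(3*z)/2) dz by parts with u = z, dv = (-exp(3*z)/2) dz, so v = -exp(3*z)/6: now -z*exp(3*z)/6 + ∫(exp(3*z)/6) dz.
Step 2. Evaluate the standard form: now -z*exp(3*z)/6 + exp(3*z)/18.
Answer: -z*exp(3*z)/6 + exp(3*z)/18.


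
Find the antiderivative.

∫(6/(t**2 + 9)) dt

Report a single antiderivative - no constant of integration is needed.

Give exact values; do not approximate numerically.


Answer: 2*atan(t/3).


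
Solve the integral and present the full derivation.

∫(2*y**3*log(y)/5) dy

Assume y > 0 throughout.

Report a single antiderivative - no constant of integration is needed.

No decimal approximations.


Step 1. Integrate ∫(2*y**3*log(y)/5) dy by parts with u = log(y), dv = (2*y**3/5) dy, so v = y**4/10 [assuming y > 0]: now y**4*log(y)/10 + ∫(-y**3/10) dy.
Step 2. Evaluate the standard form: now y**4*log(y)/10 - y**4/40.
Answer: y**4*log(y)/10 - y**4/40.


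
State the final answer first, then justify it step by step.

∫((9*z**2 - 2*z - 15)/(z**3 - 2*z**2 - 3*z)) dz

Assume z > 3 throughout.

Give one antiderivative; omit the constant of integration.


The answer is 5*log(z) + 5*log(z - 3) - log(z + 1).
Step 1. Decompose ∫((9*z**2 - 2*z - 15)/(z**3 - 2*z**2 - 3*z)) dz by partial fractions, (9*z**2 - 2*z - 15)/(z**3 - 2*z**2 - 3*z) = -1/(z + 1) + 5/(z - 3) + 5/z: now ∫(5/z) dz + ∫(5/(z - 3)) dz + ∫(-1/(z + 1)) dz.
Step 2. Evaluate the standard form [assuming z > -1]: now -log(z + 1) + ∫(5/z) dz + ∫(5/(z - 3)) dz.
Step 3. Evaluate the standard form [assuming z > 3]: now 5*log(z - 3) - log(z + 1) + ∫(5/z) dz.
Step 4. Evaluate the standard form [assuming z > 0]: now 5*log(z) + 5*log(z - 3) - log(z + 1).
Answer: 5*log(z) + 5*log(z - 3) - log(z + 1).


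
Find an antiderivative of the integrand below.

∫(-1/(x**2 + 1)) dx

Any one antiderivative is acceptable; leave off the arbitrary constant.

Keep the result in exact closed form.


Answer: -atan(x).


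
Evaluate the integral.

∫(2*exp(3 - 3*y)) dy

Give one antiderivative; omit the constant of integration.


Answer: -2*exp(3 - 3*y)/3.


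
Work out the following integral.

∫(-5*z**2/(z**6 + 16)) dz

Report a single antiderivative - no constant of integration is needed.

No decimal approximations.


Answer: -5*atan(z**3/4)/12.


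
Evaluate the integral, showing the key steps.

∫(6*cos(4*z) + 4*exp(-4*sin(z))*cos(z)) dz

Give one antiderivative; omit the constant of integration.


Step 1. Rewrite: now ∫(4*exp(-4*sin(z))*cos(z)) dz + ∫(6*cos(4*z)) dz.
Step 2. Evaluate the standard form: now 3*sin(4*z)/2 + ∫(4*exp(-4*sin(z))*cos(z)) dz.
Step 3. Substitute u = sin(z), turning ∫(4*exp(-4*sin(z))*cos(z)) dz into ∫(4*exp(-4*u)) du: now 3*sin(4*z)/2 + ∫(4*exp(-4*u)) du.
Step 4. Evaluate the standard form: now 3*sin(4*z)/2 - exp(-4*u).
Step 5. Substitute back u = sin(z): now 3*sin(4*z)/2 - exp(-4*sin(z)).
Answer: 3*sin(4*z)/2 - exp(-4*sin(z)).


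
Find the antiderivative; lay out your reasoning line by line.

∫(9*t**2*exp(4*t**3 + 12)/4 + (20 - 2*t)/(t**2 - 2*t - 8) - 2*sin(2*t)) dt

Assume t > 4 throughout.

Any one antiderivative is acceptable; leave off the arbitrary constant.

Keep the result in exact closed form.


Step 1. Rewrite: now ∫(9*t**2*exp(4*t**3 + 12)/4) dt + ∫((20 - 2*t)/(t**2 - 2*t - 8)) dt + ∫(-2*sin(2*t)) dt.
Step 2. Decompose ∫((20 - 2*t)/(t**2 - 2*t - 8)) dt by partial fractions, (20 - 2*t)/(t**2 - 2*t - 8) = -4/(t + 2) + 2/(t - 4): now ∫(9*t**2*exp(4*t**3 + 12)/4) dt + ∫(2/(t - 4)) dt + ∫(-4/(t + 2)) dt + ∫(-2*sin(2*t)) dt.
Step 3. Evaluate the standard form [assuming t > -2]: now -4*log(t + 2) + ∫(9*t**2*exp(4*t**3 + 12)/4) dt + ∫(2/(t - 4)) dt + ∫(-2*sin(2*t)) dt.
Step 4. Evaluate the standard form [assuming t > 4]: now 2*log(t - 4) - 4*log(t + 2) + ∫(9*t**2*exp(4*t**3 + 12)/4) dt + ∫(-2*sin(2*t)) dt.
Step 5. Substitute u = t**3 + 3, turning ∫(9*t**2*exp(4*t**3 + 12)/4) dt into ∫(3*exp(4*u)/4) du: now 2*log(t - 4) - 4*log(t + 2) + ∫(3*exp(4*u)/4) du + ∫(-2*sin(2*t)) dt.
Step 6. Evaluate the standard form: now 3*exp(4*u)/16 + 2*log(t - 4) - 4*log(t + 2) + ∫(-2*sin(2*t)) dt.
Step 7. Substitute back u = t**3 + 3: now 3*exp(4*t**3 + 12)/16 + 2*log(t - 4) - 4*log(t + 2) + ∫(-2*sin(2*t)) dt.
Step 8. Evaluate the standard form: now 3*exp(4*t**3 + 12)/16 + 2*log(t - 4) - 4*log(t + 2) + cos(2*t).
Answer: 3*exp(4*t**3 + 12)/16 + 2*log(t - 4) - 4*log(t + 2) + cos(2*t).


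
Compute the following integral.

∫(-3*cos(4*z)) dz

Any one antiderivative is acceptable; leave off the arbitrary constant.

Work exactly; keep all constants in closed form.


Answer: -3*sin(4*z)/4.


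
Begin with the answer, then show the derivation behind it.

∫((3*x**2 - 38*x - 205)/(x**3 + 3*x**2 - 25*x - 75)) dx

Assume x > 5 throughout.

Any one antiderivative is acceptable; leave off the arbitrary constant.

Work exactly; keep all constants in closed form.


The answer is -4*log(x - 5) + 4*log(x + 3) + 3*log(x + 5).
Step 1. Decompose ∫((3*x**2 - 38*x - 205)/(x**3 + 3*x**2 - 25*x - 75)) dx by partial fractions, (3*x**2 - 38*x - 205)/(x**3 + 3*x**2 - 25*x - 75) = 3/(x + 5) + 4/(x + 3) - 4/(x - 5): now ∫(-4/(x - 5)) dx + ∫(4/(x + 3)) dx + ∫(3/(x + 5)) dx.
Step 2. Evaluate the standard form [assuming x > -5]: now 3*log(x + 5) + ∫(-4/(x - 5)) dx + ∫(4/(x + 3)) dx.
Step 3. Evaluate the standard form [assuming x > -3]: now 4*log(x + 3) + 3*log(x + 5) + ∫(-4/(x - 5)) dx.
Step 4. Evaluate the standard form [assuming x > 5]: now -4*log(x - 5) + 4*log(x + 3) + 3*log(x + 5).
Answer: -4*log(x - 5) + 4*log(x + 3) + 3*log(x + 5).


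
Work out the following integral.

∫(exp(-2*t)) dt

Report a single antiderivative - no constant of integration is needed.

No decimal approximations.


Answer: -exp(-2*t)/2.


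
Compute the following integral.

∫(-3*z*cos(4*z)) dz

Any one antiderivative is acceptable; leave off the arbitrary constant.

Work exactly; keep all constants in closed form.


Answer: -3*z*sin(4*z)/4 - 3*cos(4*z)/16.


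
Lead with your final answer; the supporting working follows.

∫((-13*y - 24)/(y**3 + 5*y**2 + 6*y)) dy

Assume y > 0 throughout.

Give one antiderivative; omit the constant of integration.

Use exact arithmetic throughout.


The answer is -4*log(y) - log(y + 2) + 5*log(y + 3).
Step 1. Decompose ∫((-13*y - 24)/(y**3 + 5*y**2 + 6*y)) dy by partial fractions, (-13*y - 24)/(y**3 + 5*y**2 + 6*y) = 5/(y + 3) - 1/(y + 2) - 4/y: now ∫(-4/y) dy + ∫(-1/(y + 2)) dy + ∫(5/(y + 3)) dy.
Step 2. Evaluate the standard form [assuming y > -2]: now -log(y + 2) + ∫(-4/y) dy + ∫(5/(y + 3)) dy.
Step 3. Evaluate the standard form [assuming y > -3]: now -log(y + 2) + 5*log(y + 3) + ∫(-4/y) dy.
Step 4. Evaluate the standard form [assuming y > 0]: now -4*log(y) - log(y + 2) + 5*log(y + 3).
Answer: -4*log(y) - log(y + 2) + 5*log(y + 3).


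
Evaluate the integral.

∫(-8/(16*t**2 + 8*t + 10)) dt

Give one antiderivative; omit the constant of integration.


Answer: -2*atan(4*t/3 + 1/3)/3.


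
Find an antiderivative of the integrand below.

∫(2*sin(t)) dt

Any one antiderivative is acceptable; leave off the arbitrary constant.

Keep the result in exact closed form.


Answer: -2*cos(t).


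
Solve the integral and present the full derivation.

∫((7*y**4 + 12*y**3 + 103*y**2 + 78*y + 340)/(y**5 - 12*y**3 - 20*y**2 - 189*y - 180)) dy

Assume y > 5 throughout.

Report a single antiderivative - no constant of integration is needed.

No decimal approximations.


Step 1. Decompose ∫((7*y**4 + 12*y**3 + 103*y**2 + 78*y + 340)/(y**5 - 12*y**3 - 20*y**2 - 189*y - 180)) dy by partial fractions, (7*y**4 + 12*y**3 + 103*y**2 + 78*y + 340)/(y**5 - 12*y**3 - 20*y**2 - 189*y - 180) = 1/(y**2 + 9) + 4/(y + 4) - 2/(y + 1) + 5/(y - 5): now ∫(5/(y - 5)) dy + ∫(-2/(y + 1)) dy + ∫(4/(y + 4)) dy + ∫(1/(y**2 + 9)) dy.
Step 2. Evaluate the standard form [assuming y > 5]: now 5*log(y - 5) + ∫(-2/(y + 1)) dy + ∫(4/(y + 4)) dy + ∫(1/(y**2 + 9)) dy.
Step 3. Evaluate the standard form [assuming y > -1]: now 5*log(y - 5) - 2*log(y + 1) + ∫(4/(y + 4)) dy + ∫(1/(y**2 + 9)) dy.
Step 4. Evaluate the standard form [assuming y > -4]: now 5*log(y - 5) - 2*log(y + 1) + 4*log(y + 4) + ∫(1/(y**2 + 9)) dy.
Step 5. Evaluate the standard form: now 5*log(y - 5) - 2*log(y + 1) + 4*log(y + 4) + atan(y/3)/3.
Answer: 5*log(y - 5) - 2*log(y + 1) + 4*log(y + 4) + atan(y/3)/3.


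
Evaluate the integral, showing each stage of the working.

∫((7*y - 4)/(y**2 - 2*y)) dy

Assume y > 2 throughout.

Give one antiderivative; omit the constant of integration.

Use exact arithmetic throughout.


Step 1. Decompose ∫((7*y - 4)/(y**2 - 2*y)) dy by partial fractions, (7*y - 4)/(y**2 - 2*y) = 5/(y - 2) + 2/y: now ∫(2/y) dy + ∫(5/(y - 2)) dy.
Step 2. Evaluate the standard form [assuming y > 0]: now 2*log(y) + ∫(5/(y - 2)) dy.
Step 3. Evaluate the standard form [assuming y > 2]: now 2*log(y) + 5*log(y - 2).
Answer: 2*log(y) + 5*log(y - 2).


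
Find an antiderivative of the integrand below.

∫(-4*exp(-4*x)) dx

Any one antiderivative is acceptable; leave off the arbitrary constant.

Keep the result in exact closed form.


Answer: exp(-4*x).


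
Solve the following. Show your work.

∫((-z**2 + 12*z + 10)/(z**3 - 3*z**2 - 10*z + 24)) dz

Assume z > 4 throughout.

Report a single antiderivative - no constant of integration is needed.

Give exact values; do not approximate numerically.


Step 1. Decompose ∫((-z**2 + 12*z + 10)/(z**3 - 3*z**2 - 10*z + 24)) dz by partial fractions, (-z**2 + 12*z + 10)/(z**3 - 3*z**2 - 10*z + 24) = -1/(z + 3) - 3/(z - 2) + 3/(z - 4): now ∫(3/(z - 4)) dz + ∫(-3/(z - 2)) dz + ∫(-1/(z + 3)) dz.
Step 2. Evaluate the standard form [assuming z > 2]: now -3*log(z - 2) + ∫(3/(z - 4)) dz + ∫(-1/(z + 3)) dz.
Step 3. Evaluate the standard form [assuming z > 4]: now 3*log(z - 4) - 3*log(z - 2) + ∫(-1/(z + 3)) dz.
Step 4. Evaluate the standard form [assuming z > -3]: now 3*log(z - 4) - 3*log(z - 2) - log(z + 3).
Answer: 3*log(z - 4) - 3*log(z - 2) - log(z + 3).


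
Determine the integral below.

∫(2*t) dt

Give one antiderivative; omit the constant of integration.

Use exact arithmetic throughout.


Answer: t**2.


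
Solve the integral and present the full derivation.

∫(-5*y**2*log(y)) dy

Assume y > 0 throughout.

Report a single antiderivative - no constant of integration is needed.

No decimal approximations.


Step 1. Integrate ∫(-5*y**2*log(y)) dy by parts with u = log(y), dv = (-5*y**2) dy, so v = -5*y**3/3 [assuming y > 0]: now -5*y**3*log(y)/3 + ∫(5*y**2/3) dy.
Step 2. Evaluate the standard form: now -5*y**3*log(y)/3 + 5*y**3/9.
Answer: -5*y**3*log(y)/3 + 5*y**3/9.


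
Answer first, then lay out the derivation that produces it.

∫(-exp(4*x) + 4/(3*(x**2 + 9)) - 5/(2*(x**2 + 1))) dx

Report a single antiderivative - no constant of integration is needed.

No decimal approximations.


The answer is -exp(4*x)/4 + 4*atan(x/3)/9 - 5*atan(x)/2.
Step 1. Rewrite: now ∫(-5/(2*(x**2 + 1))) dx + ∫(4/(3*(x**2 + 9))) dx + ∫(-exp(4*x)) dx.
Step 2. Evaluate the standard form: now -exp(4*x)/4 + ∫(-5/(2*(x**2 + 1))) dx + ∫(4/(3*(x**2 + 9))) dx.
Step 3. Evaluate the standard form: now -exp(4*x)/4 - 5*atan(x)/2 + ∫(4/(3*(x**2 + 9))) dx.
Step 4. Evaluate the standard form: now -exp(4*x)/4 + 4*atan(x/3)/9 - 5*atan(x)/2.
Answer: -exp(4*x)/4 + 4*atan(x/3)/9 - 5*atan(x)/2.


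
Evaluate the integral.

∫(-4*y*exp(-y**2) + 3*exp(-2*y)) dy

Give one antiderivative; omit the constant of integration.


Answer: 2*exp(-y**2) - 3*exp(-2*y)/2.


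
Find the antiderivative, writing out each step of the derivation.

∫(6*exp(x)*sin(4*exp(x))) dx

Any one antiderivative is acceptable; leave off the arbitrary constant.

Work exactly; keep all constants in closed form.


Step 1. Substitute u = exp(x), turning ∫(6*exp(x)*sin(4*exp(x))) dx into ∫(6*sin(4*u)) du: now ∫(6*sin(4*u)) du.
Step 2. Evaluate the standard form: now -3*cos(4*u)/2.
Step 3. Substitute back u = exp(x): now -3*cos(4*exp(x))/2.
Answer: -3*cos(4*exp(x))/2.


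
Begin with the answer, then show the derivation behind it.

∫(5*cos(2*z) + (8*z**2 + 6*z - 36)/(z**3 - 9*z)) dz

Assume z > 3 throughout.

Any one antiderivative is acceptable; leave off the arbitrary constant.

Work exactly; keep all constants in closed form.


The answer is 4*log(z) + 3*log(z - 3) + log(z + 3) + 5*sin(2*z)/2.
Step 1. Rewrite: now ∫((8*z**2 + 6*z - 36)/(z**3 - 9*z)) dz + ∫(5*cos(2*z)) dz.
Step 2. Decompose ∫((8*z**2 + 6*z - 36)/(z**3 - 9*z)) dz by partial fractions, (8*z**2 + 6*z - 36)/(z**3 - 9*z) = 1/(z + 3) + 3/(z - 3) + 4/z: now ∫(4/z) dz + ∫(3/(z - 3)) dz + ∫(1/(z + 3)) dz + ∫(5*cos(2*z)) dz.
Step 3. Evaluate the standard form [assuming z > 3]: now 3*log(z - 3) + ∫(4/z) dz + ∫(1/(z + 3)) dz + ∫(5*cos(2*z)) dz.
Step 4. Evaluate the standard form [assuming z > -3]: now 3*log(z - 3) + log(z + 3) + ∫(4/z) dz + ∫(5*cos(2*z)) dz.
Step 5. Evaluate the standard form [assuming z > 0]: now 4*log(z) + 3*log(z - 3) + log(z + 3) + ∫(5*cos(2*z)) dz.
Step 6. Evaluate the standard form: now 4*log(z) + 3*log(z - 3) + log(z + 3) + 5*sin(2*z)/2.
Answer: 4*log(z) + 3*log(z - 3) + log(z + 3) + 5*sin(2*z)/2.


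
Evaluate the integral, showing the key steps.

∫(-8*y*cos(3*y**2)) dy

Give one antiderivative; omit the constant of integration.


Step 1. Substitute u = y**2, turning ∫(-8*y*cos(3*y**2)) dy into ∫(-4*cos(3*u)) du: now ∫(-4*cos(3*u)) du.
Step 2. Evaluate the standard form: now -4*sin(3*u)/3.
Step 3. Substitute back u = y**2: now -4*sin(3*y**2)/3.
Answer: -4*sin(3*y**2)/3.


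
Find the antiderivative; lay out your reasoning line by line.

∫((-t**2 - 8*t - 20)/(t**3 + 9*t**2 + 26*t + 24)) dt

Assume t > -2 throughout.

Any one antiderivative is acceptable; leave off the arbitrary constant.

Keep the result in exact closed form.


Step 1. Decompose ∫((-t**2 - 8*t - 20)/(t**3 + 9*t**2 + 26*t + 24)) dt by partial fractions, (-t**2 - 8*t - 20)/(t**3 + 9*t**2 + 26*t + 24) = -2/(t + 4) + 5/(t + 3) - 4/(t + 2): now ∫(-4/(t + 2)) dt + ∫(5/(t + 3)) dt + ∫(-2/(t + 4)) dt.
Step 2. Evaluate the standard form [assuming t > -4]: now -2*log(t + 4) + ∫(-4/(t + 2)) dt + ∫(5/(t + 3)) dt.
Step 3. Evaluate the standard form [assuming t > -2]: now -4*log(t + 2) - 2*log(t + 4) + ∫(5/(t + 3)) dt.
Step 4. Evaluate the standard form [assuming t > -3]: now -4*log(t + 2) + 5*log(t + 3) - 2*log(t + 4).
Answer: -4*log(t + 2) + 5*log(t + 3) - 2*log(t + 4).


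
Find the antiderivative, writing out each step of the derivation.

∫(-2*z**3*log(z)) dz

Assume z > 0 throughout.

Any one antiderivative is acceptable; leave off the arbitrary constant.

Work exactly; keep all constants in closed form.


Step 1. Integrate ∫(-2*z**3*log(z)) dz by parts with u = log(z), dv = (-2*z**3) dz, so v = -z**4/2 [assuming z > 0]: now -z**4*log(z)/2 + ∫(z**3/2) dz.
Step 2. Evaluate the standard form: now -z**4*log(z)/2 + z**4/8.
Answer: -z**4*log(z)/2 + z**4/8.


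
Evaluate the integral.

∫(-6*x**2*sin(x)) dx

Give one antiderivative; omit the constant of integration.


Answer: 6*x**2*cos(x) - 12*x*sin(x) - 12*cos(x).


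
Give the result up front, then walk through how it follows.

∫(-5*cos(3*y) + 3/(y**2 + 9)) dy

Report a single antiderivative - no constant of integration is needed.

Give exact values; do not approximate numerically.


The answer is -5*sin(3*y)/3 + atan(y/3).
Step 1. Rewrite: now ∫(3/(y**2 + 9)) dy + ∫(-5*cos(3*y)) dy.
Step 2. Evaluate the standard form: now -5*sin(3*y)/3 + ∫(3/(y**2 + 9)) dy.
Step 3. Evaluate the standard form: now -5*sin(3*y)/3 + atan(y/3).
Answer: -5*sin(3*y)/3 + atan(y/3).


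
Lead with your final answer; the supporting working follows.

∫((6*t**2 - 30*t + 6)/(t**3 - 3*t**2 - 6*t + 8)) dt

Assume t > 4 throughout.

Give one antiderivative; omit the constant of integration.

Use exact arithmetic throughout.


The answer is -log(t - 4) + 2*log(t - 1) + 5*log(t + 2).
Step 1. Decompose ∫((6*t**2 - 30*t + 6)/(t**3 - 3*t**2 - 6*t + 8)) dt by partial fractions, (6*t**2 - 30*t + 6)/(t**3 - 3*t**2 - 6*t + 8) = 5/(t + 2) + 2/(t - 1) - 1/(t - 4): now ∫(-1/(t - 4)) dt + ∫(2/(t - 1)) dt + ∫(5/(t + 2)) dt.
Step 2. Evaluate the standard form [assuming t > -2]: now 5*log(t + 2) + ∫(-1/(t - 4)) dt + ∫(2/(t - 1)) dt.
Step 3. Evaluate the standard form [assuming t > 4]: now -log(t - 4) + 5*log(t + 2) + ∫(2/(t - 1)) dt.
Step 4. Evaluate the standard form [assuming t > 1]: now -log(t - 4) + 2*log(t - 1) + 5*log(t + 2).
Answer: -log(t - 4) + 2*log(t - 1) + 5*log(t + 2).


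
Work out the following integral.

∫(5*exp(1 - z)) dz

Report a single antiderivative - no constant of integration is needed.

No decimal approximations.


Answer: -5*exp(1 - z).


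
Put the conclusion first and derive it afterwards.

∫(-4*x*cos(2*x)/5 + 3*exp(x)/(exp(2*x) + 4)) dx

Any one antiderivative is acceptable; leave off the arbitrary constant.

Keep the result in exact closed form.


The answer is -2*x*sin(2*x)/5 - cos(2*x)/5 + 3*atan(exp(x)/2)/2.
Step 1. Rewrite: now ∫(-4*x*cos(2*x)/5) dx + ∫(3*exp(x)/(exp(2*x) + 4)) dx.
Step 2. Integrate ∫(-4*x*cos(2*x)/5) dx by parts with u = x, dv = (-4*cos(2*x)/5) dx, so v = -2*sin(2*x)/5: now -2*x*sin(2*x)/5 + ∫(3*exp(x)/(exp(2*x) + 4)) dx + ∫(2*sin(2*x)/5) dx.
Step 3. Evaluate the standard form: now -2*x*sin(2*x)/5 - cos(2*x)/5 + ∫(3*exp(x)/(exp(2*x) + 4)) dx.
Step 4. Substitute u = exp(x), turning ∫(3*exp(x)/(exp(2*x) + 4)) dx into ∫(3/(u**2 + 4)) du: now -2*x*sin(2*x)/5 - cos(2*x)/5 + ∫(3/(u**2 + 4)) du.
Step 5. Evaluate the standard form: now -2*x*sin(2*x)/5 - cos(2*x)/5 + 3*atan(u/2)/2.
Step 6. Substitute back u = exp(x): now -2*x*sin(2*x)/5 - cos(2*x)/5 + 3*atan(exp(x)/2)/2.
Answer: -2*x*sin(2*x)/5 - cos(2*x)/5 + 3*atan(exp(x)/2)/2.


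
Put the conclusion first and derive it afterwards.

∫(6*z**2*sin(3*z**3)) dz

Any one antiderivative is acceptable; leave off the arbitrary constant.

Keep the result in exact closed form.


The answer is -2*cos(3*z**3)/3.
Step 1. Substitute u = z**3, turning ∫(6*z**2*sin(3*z**3)) dz into ∫(2*sin(3*u)) du: now ∫(2*sin(3*u)) du.
Step 2. Evaluate the standard form: now -2*cos(3*u)/3.
Step 3. Substitute back u = z**3: now -2*cos(3*z**3)/3.
Answer: -2*cos(3*z**3)/3.


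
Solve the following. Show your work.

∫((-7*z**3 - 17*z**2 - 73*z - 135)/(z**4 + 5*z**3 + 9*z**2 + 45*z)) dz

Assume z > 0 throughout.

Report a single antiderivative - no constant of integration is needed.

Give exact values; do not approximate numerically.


Step 1. Decompose ∫((-7*z**3 - 17*z**2 - 73*z - 135)/(z**4 + 5*z**3 + 9*z**2 + 45*z)) dz by partial fractions, (-7*z**3 - 17*z**2 - 73*z - 135)/(z**4 + 5*z**3 + 9*z**2 + 45*z) = -2/(z**2 + 9) - 4/(z + 5) - 3/z: now ∫(-3/z) dz + ∫(-4/(z + 5)) dz + ∫(-2/(z**2 + 9)) dz.
Step 2. Evaluate the standard form [assuming z > 0]: now -3*log(z) + ∫(-4/(z + 5)) dz + ∫(-2/(z**2 + 9)) dz.
Step 3. Evaluate the standard form [assuming z > -5]: now -3*log(z) - 4*log(z + 5) + ∫(-2/(z**2 + 9)) dz.
Step 4. Evaluate the standard form: now -3*log(z) - 4*log(z + 5) - 2*atan(z/3)/3.
Answer: -3*log(z) - 4*log(z + 5) - 2*atan(z/3)/3.


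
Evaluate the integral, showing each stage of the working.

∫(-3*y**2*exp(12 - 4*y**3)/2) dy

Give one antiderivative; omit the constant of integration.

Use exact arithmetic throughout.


Step 1. Substitute u = y**3 - 3, turning ∫(-3*y**2*exp(12 - 4*y**3)/2) dy into ∫(-exp(-4*u)/2) du: now ∫(-exp(-4*u)/2) du.
Step 2. Evaluate the standard form: now exp(-4*u)/8.
Step 3. Substitute back u = y**3 - 3: now exp(12 - 4*y**3)/8.
Answer: exp(12 - 4*y**3)/8.


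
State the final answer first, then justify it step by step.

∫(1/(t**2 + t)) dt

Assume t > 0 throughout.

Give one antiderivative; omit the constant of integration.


The answer is log(t) - log(t + 1).
Step 1. Decompose ∫(1/(t**2 + t)) dt by partial fractions, 1/(t**2 + t) = -1/(t + 1) + 1/t: now ∫(1/t) dt + ∫(-1/(t + 1)) dt.
Step 2. Evaluate the standard form [assuming t > 0]: now log(t) + ∫(-1/(t + 1)) dt.
Step 3. Evaluate the standard form [assuming t > -1]: now log(t) - log(t + 1).
Answer: log(t) - log(t + 1).


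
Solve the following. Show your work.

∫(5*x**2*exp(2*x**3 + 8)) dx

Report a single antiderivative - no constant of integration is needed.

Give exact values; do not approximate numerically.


Step 1. Substitute u = x**3 + 4, turning ∫(5*x**2*exp(2*x**3 + 8)) dx into ∫(5*exp(2*u)/3) du: now ∫(5*exp(2*u)/3) du.
Step 2. Evaluate the standard form: now 5*exp(2*u)/6.
Step 3. Substitute back u = x**3 + 4: now 5*exp(2*x**3 + 8)/6.
Answer: 5*exp(2*x**3 + 8)/6.


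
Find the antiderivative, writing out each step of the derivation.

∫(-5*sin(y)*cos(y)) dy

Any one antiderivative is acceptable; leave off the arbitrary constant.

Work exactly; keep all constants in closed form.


Step 1. Substitute u = sin(y), turning ∫(-5*sin(y)*cos(y)) dy into ∫(-5*u) du: now ∫(-5*u) du.
Step 2. Evaluate the standard form: now -5*u**2/2.
Step 3. Substitute back u = sin(y): now -5*sin(y)**2/2.
Answer: -5*sin(y)**2/2.


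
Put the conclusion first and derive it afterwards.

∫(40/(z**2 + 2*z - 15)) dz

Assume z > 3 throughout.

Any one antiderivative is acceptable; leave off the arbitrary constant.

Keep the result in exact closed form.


The answer is 5*log(z - 3) - 5*log(z + 5).
Step 1. Decompose ∫(40/(z**2 + 2*z - 15)) dz by partial fractions, 40/(z**2 + 2*z - 15) = -5/(z + 5) + 5/(z - 3): now ∫(5/(z - 3)) dz + ∫(-5/(z + 5)) dz.
Step 2. Evaluate the standard form [assuming z > -5]: now -5*log(z + 5) + ∫(5/(z - 3)) dz.
Step 3. Evaluate the standard form [assuming z > 3]: now 5*log(z - 3) - 5*log(z + 5).
Answer: 5*log(z - 3) - 5*log(z + 5).


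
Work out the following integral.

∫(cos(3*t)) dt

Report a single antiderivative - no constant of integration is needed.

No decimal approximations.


Answer: sin(3*t)/3.


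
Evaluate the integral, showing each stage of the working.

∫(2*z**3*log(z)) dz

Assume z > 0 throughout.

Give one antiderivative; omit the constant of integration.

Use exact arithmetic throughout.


Step 1. Integrate ∫(2*z**3*log(z)) dz by parts with u = log(z), dv = (2*z**3) dz, so v = z**4/2 [assuming z > 0]: now z**4*log(z)/2 + ∫(-z**3/2) dz.
Step 2. Evaluate the standard form: now z**4*log(z)/2 - z**4/8.
Answer: z**4*log(z)/2 - z**4/8.


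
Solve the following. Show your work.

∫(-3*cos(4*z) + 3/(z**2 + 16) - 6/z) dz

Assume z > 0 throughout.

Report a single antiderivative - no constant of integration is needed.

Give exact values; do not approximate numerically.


Step 1. Rewrite: now ∫(-6/z) dz + ∫(3/(z**2 + 16)) dz + ∫(-3*cos(4*z)) dz.
Step 2. Evaluate the standard form [assuming z > 0]: now -6*log(z) + ∫(3/(z**2 + 16)) dz + ∫(-3*cos(4*z)) dz.
Step 3. Evaluate the standard form: now -6*log(z) - 3*sin(4*z)/4 + ∫(3/(z**2 + 16)) dz.
Step 4. Evaluate the standard form: now -6*log(z) - 3*sin(4*z)/4 + 3*atan(z/4)/4.
Answer: -6*log(z) - 3*sin(4*z)/4 + 3*atan(z/4)/4.


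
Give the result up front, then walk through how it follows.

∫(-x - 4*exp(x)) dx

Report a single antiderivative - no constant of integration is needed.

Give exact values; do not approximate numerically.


The answer is -x**2/2 - 4*exp(x).
Step 1. Rewrite: now ∫(-x) dx + ∫(-4*exp(x)) dx.
Step 2. Evaluate the standard form: now -x**2/2 + ∫(-4*exp(x)) dx.
Step 3. Evaluate the standard form: now -x**2/2 - 4*exp(x).
Answer: -x**2/2 - 4*exp(x).


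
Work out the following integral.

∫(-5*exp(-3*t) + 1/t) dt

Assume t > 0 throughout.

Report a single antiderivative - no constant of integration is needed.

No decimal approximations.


Answer: log(t) + 5*exp(-3*t)/3.


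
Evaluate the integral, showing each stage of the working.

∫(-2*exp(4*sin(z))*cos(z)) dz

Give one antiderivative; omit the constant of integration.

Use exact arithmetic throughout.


Step 1. Substitute u = sin(z), turning ∫(-2*exp(4*sin(z))*cos(z)) dz into ∫(-2*exp(4*u)) du: now ∫(-2*exp(4*u)) du.
Step 2. Evaluate the standard form: now -exp(4*u)/2.
Step 3. Substitute back u = sin(z): now -exp(4*sin(z))/2.
Answer: -exp(4*sin(z))/2.


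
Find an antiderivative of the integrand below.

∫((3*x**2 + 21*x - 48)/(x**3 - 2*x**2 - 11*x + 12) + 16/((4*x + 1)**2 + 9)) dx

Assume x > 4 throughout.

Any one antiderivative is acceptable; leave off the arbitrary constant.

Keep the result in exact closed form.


Answer: 4*log(x - 4) + 2*log(x - 1) - 3*log(x + 3) + 4*atan(4*x/3 + 1/3)/3.


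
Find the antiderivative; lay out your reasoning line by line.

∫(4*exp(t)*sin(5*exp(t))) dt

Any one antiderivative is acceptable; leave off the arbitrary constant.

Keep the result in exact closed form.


Step 1. Substitute u = exp(t), turning ∫(4*exp(t)*sin(5*exp(t))) dt into ∫(4*sin(5*u)) du: now ∫(4*sin(5*u)) du.
Step 2. Evaluate the standard form: now -4*cos(5*u)/5.
Step 3. Substitute back u = exp(t): now -4*cos(5*exp(t))/5.
Answer: -4*cos(5*exp(t))/5.


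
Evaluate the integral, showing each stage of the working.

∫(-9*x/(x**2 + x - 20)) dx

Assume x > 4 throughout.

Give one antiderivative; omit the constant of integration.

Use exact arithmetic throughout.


Step 1. Decompose ∫(-9*x/(x**2 + x - 20)) dx by partial fractions, -9*x/(x**2 + x - 20) = -5/(x + 5) - 4/(x - 4): now ∫(-4/(x - 4)) dx + ∫(-5/(x + 5)) dx.
Step 2. Evaluate the standard form [assuming x > -5]: now -5*log(x + 5) + ∫(-4/(x - 4)) dx.
Step 3. Evaluate the standard form [assuming x > 4]: now -4*log(x - 4) - 5*log(x + 5).
Answer: -4*log(x - 4) - 5*log(x + 5).


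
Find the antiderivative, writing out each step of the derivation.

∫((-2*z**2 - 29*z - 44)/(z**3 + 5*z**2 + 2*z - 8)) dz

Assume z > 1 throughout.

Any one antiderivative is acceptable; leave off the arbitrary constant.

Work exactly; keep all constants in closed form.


Step 1. Decompose ∫((-2*z**2 - 29*z - 44)/(z**3 + 5*z**2 + 2*z - 8)) dz by partial fractions, (-2*z**2 - 29*z - 44)/(z**3 + 5*z**2 + 2*z - 8) = 4/(z + 4) - 1/(z + 2) - 5/(z - 1): now ∫(-5/(z - 1)) dz + ∫(-1/(z + 2)) dz + ∫(4/(z + 4)) dz.
Step 2. Evaluate the standard form [assuming z > -4]: now 4*log(z + 4) + ∫(-5/(z - 1)) dz + ∫(-1/(z + 2)) dz.
Step 3. Evaluate the standard form [assuming z > 1]: now -5*log(z - 1) + 4*log(z + 4) + ∫(-1/(z + 2)) dz.
Step 4. Evaluate the standard form [assuming z > -2]: now -5*log(z - 1) - log(z + 2) + 4*log(z + 4).
Answer: -5*log(z - 1) - log(z + 2) + 4*log(z + 4).


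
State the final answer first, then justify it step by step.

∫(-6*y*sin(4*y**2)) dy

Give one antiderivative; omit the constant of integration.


The answer is 3*cos(4*y**2)/4.
Step 1. Substitute u = y**2, turning ∫(-6*y*sin(4*y**2)) dy into ∫(-3*sin(4*u)) du: now ∫(-3*sin(4*u)) du.
Step 2. Evaluate the standard form: now 3*cos(4*u)/4.
Step 3. Substitute back u = y**2: now 3*cos(4*y**2)/4.
Answer: 3*cos(4*y**2)/4.


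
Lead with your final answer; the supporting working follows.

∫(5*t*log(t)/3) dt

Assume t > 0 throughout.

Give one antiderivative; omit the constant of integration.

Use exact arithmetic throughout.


The answer is 5*t**2*log(t)/6 - 5*t**2/12.
Step 1. Integrate ∫(5*t*log(t)/3) dt by parts with u = log(t), dv = (5*t/3) dt, so v = 5*t**2/6 [assuming t > 0]: now 5*t**2*log(t)/6 + ∫(-5*t/6) dt.
Step 2. Evaluate the standard form: now 5*t**2*log(t)/6 - 5*t**2/12.
Answer: 5*t**2*log(t)/6 - 5*t**2/12.


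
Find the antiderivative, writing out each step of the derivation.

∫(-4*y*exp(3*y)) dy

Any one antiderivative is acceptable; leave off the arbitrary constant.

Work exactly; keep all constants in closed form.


Step 1. Integrate ∫(-4*y*exp(3*y)) dy by parts with u = y, dv = (-4*exp(3*y)) dy, so v = -4*exp(3*y)/3: now -4*y*exp(3*y)/3 + ∫(4*exp(3*y)/3) dy.
Step 2. Evaluate the standard form: now -4*y*exp(3*y)/3 + 4*exp(3*y)/9.
Answer: -4*y*exp(3*y)/3 + 4*exp(3*y)/9.


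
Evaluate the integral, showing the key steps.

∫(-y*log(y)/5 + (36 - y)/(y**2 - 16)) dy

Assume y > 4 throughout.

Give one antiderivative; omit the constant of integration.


Step 1. Rewrite: now ∫(-y*log(y)/5) dy + ∫((36 - y)/(y**2 - 16)) dy.
Step 2. Decompose ∫((36 - y)/(y**2 - 16)) dy by partial fractions, (36 - y)/(y**2 - 16) = -5/(y + 4) + 4/(y - 4): now ∫(-y*log(y)/5) dy + ∫(4/(y - 4)) dy + ∫(-5/(y + 4)) dy.
Step 3. Evaluate the standard form [assuming y > -4]: now -5*log(y + 4) + ∫(-y*log(y)/5) dy + ∫(4/(y - 4)) dy.
Step 4. Evaluate the standard form [assuming y > 4]: now 4*log(y - 4) - 5*log(y + 4) + ∫(-y*log(y)/5) dy.
Step 5. Integrate ∫(-y*log(y)/5) dy by parts with u = log(y), dv = (-y/5) dy, so v = -y**2/10 [assuming y > 0]: now -y**2*log(y)/10 + 4*log(y - 4) - 5*log(y + 4) + ∫(y/10) dy.
Step 6. Evaluate the standard form: now -y**2*log(y)/10 + y**2/20 + 4*log(y - 4) - 5*log(y + 4).
Answer: -y**2*log(y)/10 + y**2/20 + 4*log(y - 4) - 5*log(y + 4).
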